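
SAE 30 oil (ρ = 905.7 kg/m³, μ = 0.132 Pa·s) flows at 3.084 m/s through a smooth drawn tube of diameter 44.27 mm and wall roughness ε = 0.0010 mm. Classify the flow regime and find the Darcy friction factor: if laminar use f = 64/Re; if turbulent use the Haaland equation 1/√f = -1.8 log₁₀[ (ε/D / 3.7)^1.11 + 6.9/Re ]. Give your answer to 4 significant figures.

Re = ρVD/μ = 905.7·3.084·0.04427/0.132 = 936.8.
Re < 2300 → laminar, so f = 64/Re = 0.06832 (roughness is irrelevant in laminar flow).

f ≈ 0.06832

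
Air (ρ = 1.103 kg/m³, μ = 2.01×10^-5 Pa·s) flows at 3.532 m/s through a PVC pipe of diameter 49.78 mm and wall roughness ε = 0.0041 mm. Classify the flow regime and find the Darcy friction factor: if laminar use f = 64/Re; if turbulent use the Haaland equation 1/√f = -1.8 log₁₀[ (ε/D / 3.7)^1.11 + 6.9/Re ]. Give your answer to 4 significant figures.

Re = ρVD/μ = 1.103·3.532·0.04978/2.01e-05 = 9648.
Re > 4000 → turbulent. ε/D = 4.1e-06/0.04978 = 8.24e-05; Haaland: 1/√f = -1.8 log₁₀[6.85e-06 + 0.000715] = 5.655, so f = 0.03127.

f ≈ 0.03127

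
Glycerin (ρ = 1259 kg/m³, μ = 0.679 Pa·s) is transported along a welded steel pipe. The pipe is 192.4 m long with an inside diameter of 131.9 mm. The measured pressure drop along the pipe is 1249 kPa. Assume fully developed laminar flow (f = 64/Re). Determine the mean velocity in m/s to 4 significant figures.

For laminar flow, f = 64/Re with Re = ρVD/μ, so Darcy-Weisbach reduces to ΔP = 32μLV/D². Solving for V: V = ΔP·D²/(32μL) = 1.249e+06·(0.1319)²/(32·0.679·192.4) = 5.198 m/s.
Check: Re = ρVD/μ = 1259·5.198·0.1319/0.679 = 1271 < 2300, so the laminar assumption holds.

V ≈ 5.198 m/s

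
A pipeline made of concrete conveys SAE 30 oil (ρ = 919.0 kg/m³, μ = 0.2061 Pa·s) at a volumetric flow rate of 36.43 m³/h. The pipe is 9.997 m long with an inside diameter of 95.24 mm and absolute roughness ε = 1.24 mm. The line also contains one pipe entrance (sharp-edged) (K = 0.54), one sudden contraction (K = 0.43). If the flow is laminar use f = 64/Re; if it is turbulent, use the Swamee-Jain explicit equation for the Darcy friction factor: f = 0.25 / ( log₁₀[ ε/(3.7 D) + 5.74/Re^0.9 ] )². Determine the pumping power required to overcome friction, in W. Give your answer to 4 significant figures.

Q = 36.43 m³/h = 36.43/3600 = 0.01012 m³/s.
Cross-sectional area A = πD²/4 = π(0.09524)²/4 = 0.007124 m²; mean velocity V = Q/A = 0.01012/0.007124 = 1.42 m/s.
Reynolds number Re = ρVD/μ = 919 · 1.42 · 0.09524 / 0.206 = 603.2.
Re < 2300 → laminar flow, so f = 64/Re = 64/603.2 = 0.1061 (the turbulent correlation is not needed).
Total minor-loss coefficient ΣK = 1·0.54 + 1·0.43 = 0.97.
ΔP = [f·L/D + ΣK]·(ρV²/2) = [0.1061·9.997/0.09524 + 0.97]·(919·1.42²/2) = [11.14 + 0.97]·927.1 = 1.122e+04 Pa.
Pumping power P = QΔP = 0.01012·1.122e+04 = 113.58 W = 113.6 W.

P ≈ 113.6 W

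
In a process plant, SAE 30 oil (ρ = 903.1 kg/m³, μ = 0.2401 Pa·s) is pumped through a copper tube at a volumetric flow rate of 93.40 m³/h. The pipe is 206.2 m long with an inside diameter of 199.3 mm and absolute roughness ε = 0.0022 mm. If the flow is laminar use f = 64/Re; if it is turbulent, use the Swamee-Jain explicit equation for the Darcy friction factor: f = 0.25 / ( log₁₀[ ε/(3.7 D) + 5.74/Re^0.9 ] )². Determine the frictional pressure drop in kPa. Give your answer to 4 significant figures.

Q = 93.40 m³/h = 93.40/3600 = 0.02594 m³/s.
Cross-sectional area A = πD²/4 = π(0.1993)²/4 = 0.0312 m²; mean velocity V = Q/A = 0.02594/0.0312 = 0.8316 m/s.
Reynolds number Re = ρVD/μ = 903.1 · 0.8316 · 0.1993 / 0.24 = 623.4.
Re < 2300 → laminar flow, so f = 64/Re = 64/623.4 = 0.1027 (the turbulent correlation is not needed).
Darcy-Weisbach: ΔP = f(L/D)(ρV²/2) = 0.1027·(206.2/0.1993)·(903.1·0.8316²/2) = 0.1027·1035·312.3 = 3.317e+04 Pa.
ΔP = 3.317e+04 Pa = 33.17 kPa.

ΔP ≈ 33.17 kPa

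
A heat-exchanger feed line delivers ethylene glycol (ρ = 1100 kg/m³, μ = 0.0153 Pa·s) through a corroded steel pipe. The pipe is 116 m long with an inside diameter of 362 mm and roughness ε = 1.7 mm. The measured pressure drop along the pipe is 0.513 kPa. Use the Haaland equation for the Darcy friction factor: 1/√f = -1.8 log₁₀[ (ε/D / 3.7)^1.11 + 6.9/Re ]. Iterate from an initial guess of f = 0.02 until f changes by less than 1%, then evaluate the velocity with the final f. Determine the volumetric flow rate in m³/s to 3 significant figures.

Q ≈ 0.0280 m³/s

Rearranging Darcy-Weisbach: V = √(2·ΔP·D/(f·L·ρ)). With ε/D = 0.0017/0.362 = 0.0047, iterate starting from f = 0.02:
  f = 0.02 → V = √(2·513·0.362/(0.02·116·1100)) = 0.3815 m/s; Re = ρVD/μ = 9929; f → 0.03709
  f = 0.03709 → V = 0.2801 m/s; Re = 7291; f → 0.03914
  f = 0.03914 → V = 0.2727 m/s; Re = 7097; f → 0.03934
Converged (Δf/f < 1%). With the final f = 0.03934: V = √(2·513·0.362/(0.03934·116·1100)) = 0.272 m/s.
Q = V·A = 0.272·(π/4·0.362²) = 0.02799 m³/s = 0.0280 m³/s.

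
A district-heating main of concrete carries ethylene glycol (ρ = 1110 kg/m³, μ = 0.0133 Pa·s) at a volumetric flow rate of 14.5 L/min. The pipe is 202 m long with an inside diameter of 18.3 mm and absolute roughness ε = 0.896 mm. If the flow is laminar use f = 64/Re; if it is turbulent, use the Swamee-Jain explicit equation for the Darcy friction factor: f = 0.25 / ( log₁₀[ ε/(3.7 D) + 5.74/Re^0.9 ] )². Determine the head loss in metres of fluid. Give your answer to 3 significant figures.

h_f ≈ 21.7 m

Q = 14.5 L/min = 14.5/60000 = 0.0002417 m³/s.
Cross-sectional area A = πD²/4 = π(0.0183)²/4 = 0.000263 m²; mean velocity V = Q/A = 0.0002417/0.000263 = 0.9188 m/s.
Reynolds number Re = ρVD/μ = 1110 · 0.9188 · 0.0183 / 0.0133 = 1403.
Re < 2300 → laminar flow, so f = 64/Re = 64/1403 = 0.04561 (the turbulent correlation is not needed).
Darcy-Weisbach: ΔP = f(L/D)(ρV²/2) = 0.04561·(202/0.0183)·(1110·0.9188²/2) = 0.04561·1.104e+04·468.5 = 2.359e+05 Pa.
Head loss h_f = ΔP/(ρg) = 2.359e+05/(1110·9.81) = 21.7 m.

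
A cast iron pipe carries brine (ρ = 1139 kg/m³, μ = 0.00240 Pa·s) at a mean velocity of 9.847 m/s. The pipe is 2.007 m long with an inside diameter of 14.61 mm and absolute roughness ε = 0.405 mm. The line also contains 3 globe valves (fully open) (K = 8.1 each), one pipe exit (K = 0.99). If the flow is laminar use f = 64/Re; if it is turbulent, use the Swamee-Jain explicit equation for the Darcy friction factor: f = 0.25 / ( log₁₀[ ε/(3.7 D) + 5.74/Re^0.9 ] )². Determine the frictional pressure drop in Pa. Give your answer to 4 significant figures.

ΔP ≈ 1822000 Pa

Reynolds number Re = ρVD/μ = 1139 · 9.847 · 0.01461 / 0.0024 = 6.828e+04.
Re > 4000 → turbulent. Relative roughness ε/D = 0.000405/0.01461 = 0.0277. Swamee-Jain: f = 0.25/(log₁₀[0.0277/3.7 + 5.74/6.828e+04^0.9])² = 0.25/(log₁₀[0.00749 + 0.000256])² = 0.25/(-2.111)² = 0.05611.
Total minor-loss coefficient ΣK = 3·8.1 + 1·0.99 = 25.3.
ΔP = [f·L/D + ΣK]·(ρV²/2) = [0.05611·2.007/0.01461 + 25.3]·(1139·9.847²/2) = [7.708 + 25.3]·5.522e+04 = 1.822e+06 Pa.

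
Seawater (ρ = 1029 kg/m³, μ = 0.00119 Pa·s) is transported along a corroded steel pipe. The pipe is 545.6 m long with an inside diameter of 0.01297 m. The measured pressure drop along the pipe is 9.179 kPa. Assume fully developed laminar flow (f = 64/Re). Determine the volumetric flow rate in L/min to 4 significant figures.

For laminar flow, f = 64/Re with Re = ρVD/μ, so Darcy-Weisbach reduces to ΔP = 32μLV/D². Solving for V: V = ΔP·D²/(32μL) = 9179·(0.01297)²/(32·0.00119·545.6) = 0.07432 m/s.
Check: Re = ρVD/μ = 1029·0.07432·0.01297/0.00119 = 833.5 < 2300, so the laminar assumption holds.
Q = V·A = 0.07432·(π/4·0.01297²) = 9.819e-06 m³/s = 0.5891 L/min.

Q ≈ 0.5891 L/min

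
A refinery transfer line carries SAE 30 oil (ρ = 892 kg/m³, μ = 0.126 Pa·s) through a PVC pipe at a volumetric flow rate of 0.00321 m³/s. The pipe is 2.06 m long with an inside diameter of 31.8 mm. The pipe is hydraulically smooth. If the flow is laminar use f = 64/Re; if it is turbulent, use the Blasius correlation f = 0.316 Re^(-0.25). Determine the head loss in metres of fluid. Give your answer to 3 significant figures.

Cross-sectional area A = πD²/4 = π(0.0318)²/4 = 0.0007942 m²; mean velocity V = Q/A = 0.00321/0.0007942 = 4.042 m/s.
Reynolds number Re = ρVD/μ = 892 · 4.042 · 0.0318 / 0.126 = 909.9.
Re < 2300 → laminar flow, so f = 64/Re = 64/909.9 = 0.07034 (the turbulent correlation is not needed).
Darcy-Weisbach: ΔP = f(L/D)(ρV²/2) = 0.07034·(2.06/0.0318)·(892·4.042²/2) = 0.07034·64.78·7285 = 3.32e+04 Pa.
Head loss h_f = ΔP/(ρg) = 3.32e+04/(892·9.81) = 3.79 m.

h_f ≈ 3.79 m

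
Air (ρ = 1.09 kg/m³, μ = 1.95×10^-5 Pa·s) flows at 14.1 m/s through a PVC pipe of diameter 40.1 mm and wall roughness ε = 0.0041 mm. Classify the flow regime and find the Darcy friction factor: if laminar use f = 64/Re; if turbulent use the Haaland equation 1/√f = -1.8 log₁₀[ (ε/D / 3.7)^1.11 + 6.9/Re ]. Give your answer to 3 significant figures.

Re = ρVD/μ = 1.09·14.1·0.0401/1.95e-05 = 3.16e+04.
Re > 4000 → turbulent. ε/D = 4.1e-06/0.0401 = 0.000102; Haaland: 1/√f = -1.8 log₁₀[8.71e-06 + 0.000218] = 6.559, so f = 0.02324.

f ≈ 0.0232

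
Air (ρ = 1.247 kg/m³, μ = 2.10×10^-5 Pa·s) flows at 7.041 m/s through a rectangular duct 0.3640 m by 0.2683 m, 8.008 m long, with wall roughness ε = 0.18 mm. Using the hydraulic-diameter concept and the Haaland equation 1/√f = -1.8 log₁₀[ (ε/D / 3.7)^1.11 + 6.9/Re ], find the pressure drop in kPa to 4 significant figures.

ΔP ≈ 0.01589 kPa

Hydraulic diameter D_h = 4A/P = 4·(0.364·0.2683)/(2·(0.364+0.2683)) = 0.3906/1.265 = 0.3089 m.
Re = ρVD_h/μ = 1.247·7.041·0.3089/2.1e-05 = 1.292e+05.
ε/D_h = 0.00018/0.3089 = 0.000583; Haaland gives 1/√f = -1.8 log₁₀[6.01e-05+5.34e-05] = 7.101, so f = 0.01983.
ΔP = f(L/D_h)(ρV²/2) = 0.01983·8.008/0.3089·30.91 = 15.89 Pa.
ΔP = 0.01589 kPa.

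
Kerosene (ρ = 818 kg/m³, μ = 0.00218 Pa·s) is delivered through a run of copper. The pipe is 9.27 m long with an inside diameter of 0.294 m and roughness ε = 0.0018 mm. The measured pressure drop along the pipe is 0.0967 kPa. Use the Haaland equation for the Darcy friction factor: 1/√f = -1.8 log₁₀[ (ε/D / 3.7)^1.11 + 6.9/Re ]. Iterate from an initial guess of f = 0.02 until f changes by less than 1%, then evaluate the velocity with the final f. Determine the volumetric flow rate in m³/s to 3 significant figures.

Rearranging Darcy-Weisbach: V = √(2·ΔP·D/(f·L·ρ)). With ε/D = 1.8e-06/0.294 = 6.12e-06, iterate starting from f = 0.02:
  f = 0.02 → V = √(2·96.7·0.294/(0.02·9.27·818)) = 0.6123 m/s; Re = ρVD/μ = 6.755e+04; f → 0.0194
  f = 0.0194 → V = 0.6218 m/s; Re = 6.859e+04; f → 0.01933
Converged (Δf/f < 1%). With the final f = 0.01933: V = √(2·96.7·0.294/(0.01933·9.27·818)) = 0.6228 m/s.
Q = V·A = 0.6228·(π/4·0.294²) = 0.04228 m³/s = 0.0423 m³/s.

Q ≈ 0.0423 m³/s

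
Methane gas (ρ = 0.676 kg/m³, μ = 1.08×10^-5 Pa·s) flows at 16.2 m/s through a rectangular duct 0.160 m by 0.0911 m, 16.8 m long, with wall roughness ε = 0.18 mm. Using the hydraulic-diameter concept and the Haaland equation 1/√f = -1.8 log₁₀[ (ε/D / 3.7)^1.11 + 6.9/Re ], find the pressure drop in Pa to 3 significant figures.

ΔP ≈ 301 Pa

Hydraulic diameter D_h = 4A/P = 4·(0.16·0.0911)/(2·(0.16+0.0911)) = 0.0583/0.5022 = 0.1161 m.
Re = ρVD_h/μ = 0.676·16.2·0.1161/1.08e-05 = 1.177e+05.
ε/D_h = 0.00018/0.1161 = 0.00155; Haaland gives 1/√f = -1.8 log₁₀[0.000178+5.86e-05] = 6.526, so f = 0.02348.
ΔP = f(L/D_h)(ρV²/2) = 0.02348·16.8/0.1161·88.7 = 301.4 Pa.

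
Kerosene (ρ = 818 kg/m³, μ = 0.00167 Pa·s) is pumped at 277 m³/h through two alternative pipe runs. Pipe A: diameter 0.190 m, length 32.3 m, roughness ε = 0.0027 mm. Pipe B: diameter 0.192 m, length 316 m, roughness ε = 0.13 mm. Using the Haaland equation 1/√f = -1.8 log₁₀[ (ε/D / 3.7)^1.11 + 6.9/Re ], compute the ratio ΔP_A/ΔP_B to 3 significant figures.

ΔP_A/ΔP_B ≈ 0.0836

Pipe A: V = Q/A = 0.07694/0.02835 = 2.714 m/s; Re = 2.526e+05; ε/D = 1.42e-05; Haaland → f = 0.01492; ΔP_A = f(L/D)(ρV²/2) = 7640 Pa.
Pipe B: V = Q/A = 0.07694/0.02895 = 2.658 m/s; Re = 2.499e+05; ε/D = 0.000677; Haaland → f = 0.01923; ΔP_B = f(L/D)(ρV²/2) = 9.143e+04 Pa.
ΔP_A/ΔP_B = 7640/9.143e+04 = 0.0836.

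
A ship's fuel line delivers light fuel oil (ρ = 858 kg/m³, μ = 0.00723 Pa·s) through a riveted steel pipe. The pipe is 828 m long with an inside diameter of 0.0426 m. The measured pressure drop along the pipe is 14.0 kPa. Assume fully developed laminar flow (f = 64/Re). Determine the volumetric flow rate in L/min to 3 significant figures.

Q ≈ 11.3 L/min

For laminar flow, f = 64/Re with Re = ρVD/μ, so Darcy-Weisbach reduces to ΔP = 32μLV/D². Solving for V: V = ΔP·D²/(32μL) = 1.4e+04·(0.0426)²/(32·0.00723·828) = 0.1326 m/s.
Check: Re = ρVD/μ = 858·0.1326·0.0426/0.00723 = 670.5 < 2300, so the laminar assumption holds.
Q = V·A = 0.1326·(π/4·0.0426²) = 0.000189 m³/s = 11.3 L/min.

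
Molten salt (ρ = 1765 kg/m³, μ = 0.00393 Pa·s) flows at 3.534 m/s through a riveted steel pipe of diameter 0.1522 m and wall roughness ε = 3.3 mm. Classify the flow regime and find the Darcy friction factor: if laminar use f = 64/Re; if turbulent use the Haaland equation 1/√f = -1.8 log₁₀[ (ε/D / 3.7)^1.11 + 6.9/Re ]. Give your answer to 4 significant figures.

f ≈ 0.05043

Re = ρVD/μ = 1765·3.534·0.1522/0.00393 = 2.416e+05.
Re > 4000 → turbulent. ε/D = 0.0033/0.1522 = 0.0217; Haaland: 1/√f = -1.8 log₁₀[0.00333 + 2.86e-05] = 4.453, so f = 0.05043.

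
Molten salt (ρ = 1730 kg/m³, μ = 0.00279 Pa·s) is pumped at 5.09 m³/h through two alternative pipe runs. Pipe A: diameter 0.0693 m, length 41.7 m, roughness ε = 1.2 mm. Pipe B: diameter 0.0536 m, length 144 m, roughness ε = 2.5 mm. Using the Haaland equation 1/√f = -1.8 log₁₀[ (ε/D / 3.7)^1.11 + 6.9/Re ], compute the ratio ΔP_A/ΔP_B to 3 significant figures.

ΔP_A/ΔP_B ≈ 0.0552

Pipe A: V = Q/A = 0.001414/0.003772 = 0.3749 m/s; Re = 1.611e+04; ε/D = 0.0173; Haaland → f = 0.04862; ΔP_A = f(L/D)(ρV²/2) = 3556 Pa.
Pipe B: V = Q/A = 0.001414/0.002256 = 0.6266 m/s; Re = 2.083e+04; ε/D = 0.0466; Haaland → f = 0.07064; ΔP_B = f(L/D)(ρV²/2) = 6.445e+04 Pa.
ΔP_A/ΔP_B = 3556/6.445e+04 = 0.0552.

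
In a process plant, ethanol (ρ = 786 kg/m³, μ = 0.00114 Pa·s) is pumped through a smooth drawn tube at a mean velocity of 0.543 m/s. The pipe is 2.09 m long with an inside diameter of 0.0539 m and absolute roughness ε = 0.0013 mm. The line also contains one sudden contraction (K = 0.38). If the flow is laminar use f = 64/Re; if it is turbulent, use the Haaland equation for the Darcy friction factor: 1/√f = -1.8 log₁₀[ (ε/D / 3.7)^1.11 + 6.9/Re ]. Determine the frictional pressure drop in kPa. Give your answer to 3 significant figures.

Reynolds number Re = ρVD/μ = 786 · 0.543 · 0.0539 / 0.00114 = 2.018e+04.
Re > 4000 → turbulent. Relative roughness ε/D = 1.3e-06/0.0539 = 2.41e-05. Haaland: 1/√f = -1.8 log₁₀[(2.41e-05/3.7)^1.11 + 6.9/2.018e+04] = -1.8 log₁₀[1.75e-06 + 0.000342] = 6.235, so f = 0.02572.
Total minor-loss coefficient ΣK = 1·0.38 = 0.38.
ΔP = [f·L/D + ΣK]·(ρV²/2) = [0.02572·2.09/0.0539 + 0.38]·(786·0.543²/2) = [0.9975 + 0.38]·115.9 = 159.6 Pa.
ΔP = 159.6 Pa = 0.160 kPa.

ΔP ≈ 0.160 kPa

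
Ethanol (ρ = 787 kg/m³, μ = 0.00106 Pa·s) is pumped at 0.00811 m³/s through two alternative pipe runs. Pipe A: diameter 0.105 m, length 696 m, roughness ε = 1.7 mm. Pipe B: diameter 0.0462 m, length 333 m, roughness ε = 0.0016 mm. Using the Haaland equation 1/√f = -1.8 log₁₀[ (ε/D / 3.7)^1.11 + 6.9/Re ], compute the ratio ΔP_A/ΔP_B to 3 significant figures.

ΔP_A/ΔP_B ≈ 0.0966

Pipe A: V = Q/A = 0.00811/0.008659 = 0.9366 m/s; Re = 7.301e+04; ε/D = 0.0162; Haaland → f = 0.0456; ΔP_A = f(L/D)(ρV²/2) = 1.043e+05 Pa.
Pipe B: V = Q/A = 0.00811/0.001676 = 4.838 m/s; Re = 1.659e+05; ε/D = 3.46e-05; Haaland → f = 0.01628; ΔP_B = f(L/D)(ρV²/2) = 1.08e+06 Pa.
ΔP_A/ΔP_B = 1.043e+05/1.08e+06 = 0.0966.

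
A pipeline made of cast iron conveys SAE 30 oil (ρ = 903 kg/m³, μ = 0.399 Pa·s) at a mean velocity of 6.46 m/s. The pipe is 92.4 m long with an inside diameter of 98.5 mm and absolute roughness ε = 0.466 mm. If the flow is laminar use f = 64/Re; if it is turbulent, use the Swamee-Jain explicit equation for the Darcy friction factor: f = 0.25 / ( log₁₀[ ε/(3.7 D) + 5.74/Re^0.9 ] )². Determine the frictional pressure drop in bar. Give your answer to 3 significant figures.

Reynolds number Re = ρVD/μ = 903 · 6.46 · 0.0985 / 0.399 = 1440.
Re < 2300 → laminar flow, so f = 64/Re = 64/1440 = 0.04444 (the turbulent correlation is not needed).
Darcy-Weisbach: ΔP = f(L/D)(ρV²/2) = 0.04444·(92.4/0.0985)·(903·6.46²/2) = 0.04444·938.1·1.884e+04 = 7.855e+05 Pa.
ΔP = 7.855e+05 Pa = 7.86 bar.

ΔP ≈ 7.86 bar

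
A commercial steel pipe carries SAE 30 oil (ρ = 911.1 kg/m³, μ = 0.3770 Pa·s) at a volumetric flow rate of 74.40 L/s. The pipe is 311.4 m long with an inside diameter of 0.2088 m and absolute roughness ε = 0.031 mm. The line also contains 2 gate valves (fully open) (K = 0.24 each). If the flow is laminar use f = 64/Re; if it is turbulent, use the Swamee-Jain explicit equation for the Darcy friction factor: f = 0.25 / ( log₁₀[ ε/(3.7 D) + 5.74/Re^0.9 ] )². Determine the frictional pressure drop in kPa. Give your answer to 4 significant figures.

ΔP ≈ 188.3 kPa

Q = 74.40 L/s = 74.40/1000 = 0.0744 m³/s.
Cross-sectional area A = πD²/4 = π(0.2088)²/4 = 0.03424 m²; mean velocity V = Q/A = 0.0744/0.03424 = 2.173 m/s.
Reynolds number Re = ρVD/μ = 911.1 · 2.173 · 0.2088 / 0.377 = 1096.
Re < 2300 → laminar flow, so f = 64/Re = 64/1096 = 0.05837 (the turbulent correlation is not needed).
Total minor-loss coefficient ΣK = 2·0.24 = 0.48.
ΔP = [f·L/D + ΣK]·(ρV²/2) = [0.05837·311.4/0.2088 + 0.48]·(911.1·2.173²/2) = [87.05 + 0.48]·2151 = 1.883e+05 Pa.
ΔP = 1.883e+05 Pa = 188.3 kPa.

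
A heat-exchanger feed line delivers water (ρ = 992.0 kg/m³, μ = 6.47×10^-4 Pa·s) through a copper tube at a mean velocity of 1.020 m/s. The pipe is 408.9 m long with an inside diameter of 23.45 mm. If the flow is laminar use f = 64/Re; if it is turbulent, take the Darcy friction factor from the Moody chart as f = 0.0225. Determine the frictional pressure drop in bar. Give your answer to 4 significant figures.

Reynolds number Re = ρVD/μ = 992 · 1.02 · 0.02345 / 0.000647 = 3.667e+04.
Re > 4000 → turbulent; use the Moody-chart value f = 0.0225.
Darcy-Weisbach: ΔP = f(L/D)(ρV²/2) = 0.0225·(408.9/0.02345)·(992·1.02²/2) = 0.0225·1.744e+04·516 = 2.025e+05 Pa.
ΔP = 2.025e+05 Pa = 2.025 bar.

ΔP ≈ 2.025 bar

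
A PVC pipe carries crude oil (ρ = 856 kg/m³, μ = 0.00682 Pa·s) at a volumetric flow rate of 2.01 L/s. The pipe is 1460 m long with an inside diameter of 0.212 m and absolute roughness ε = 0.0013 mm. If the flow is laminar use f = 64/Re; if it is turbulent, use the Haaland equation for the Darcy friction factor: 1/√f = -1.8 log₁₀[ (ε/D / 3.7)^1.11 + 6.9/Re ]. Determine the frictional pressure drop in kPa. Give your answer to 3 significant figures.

ΔP ≈ 0.404 kPa

Q = 2.01 L/s = 2.01/1000 = 0.00201 m³/s.
Cross-sectional area A = πD²/4 = π(0.212)²/4 = 0.0353 m²; mean velocity V = Q/A = 0.00201/0.0353 = 0.05694 m/s.
Reynolds number Re = ρVD/μ = 856 · 0.05694 · 0.212 / 0.00682 = 1515.
Re < 2300 → laminar flow, so f = 64/Re = 64/1515 = 0.04224 (the turbulent correlation is not needed).
Darcy-Weisbach: ΔP = f(L/D)(ρV²/2) = 0.04224·(1460/0.212)·(856·0.05694²/2) = 0.04224·6887·1.388 = 403.7 Pa.
ΔP = 403.7 Pa = 0.404 kPa.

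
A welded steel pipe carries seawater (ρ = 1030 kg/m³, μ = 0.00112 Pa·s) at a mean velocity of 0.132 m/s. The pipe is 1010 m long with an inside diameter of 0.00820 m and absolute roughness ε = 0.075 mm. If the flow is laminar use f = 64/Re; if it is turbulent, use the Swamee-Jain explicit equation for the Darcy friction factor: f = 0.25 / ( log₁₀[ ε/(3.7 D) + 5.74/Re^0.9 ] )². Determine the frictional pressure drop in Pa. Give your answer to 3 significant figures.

Reynolds number Re = ρVD/μ = 1030 · 0.132 · 0.0082 / 0.00112 = 995.4.
Re < 2300 → laminar flow, so f = 64/Re = 64/995.4 = 0.06429 (the turbulent correlation is not needed).
Darcy-Weisbach: ΔP = f(L/D)(ρV²/2) = 0.06429·(1010/0.0082)·(1030·0.132²/2) = 0.06429·1.232e+05·8.973 = 7.106e+04 Pa.

ΔP ≈ 71100 Pa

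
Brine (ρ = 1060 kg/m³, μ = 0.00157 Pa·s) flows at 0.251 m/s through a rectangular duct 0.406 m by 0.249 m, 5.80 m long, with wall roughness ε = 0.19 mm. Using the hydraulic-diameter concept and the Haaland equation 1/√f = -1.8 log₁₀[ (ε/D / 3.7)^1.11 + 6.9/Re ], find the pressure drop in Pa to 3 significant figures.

Hydraulic diameter D_h = 4A/P = 4·(0.406·0.249)/(2·(0.406+0.249)) = 0.4044/1.31 = 0.3087 m.
Re = ρVD_h/μ = 1060·0.251·0.3087/0.00157 = 5.231e+04.
ε/D_h = 0.00019/0.3087 = 0.000616; Haaland gives 1/√f = -1.8 log₁₀[6.39e-05+0.000132] = 6.675, so f = 0.02245.
ΔP = f(L/D_h)(ρV²/2) = 0.02245·5.8/0.3087·33.39 = 14.08 Pa.

ΔP ≈ 14.1 Pa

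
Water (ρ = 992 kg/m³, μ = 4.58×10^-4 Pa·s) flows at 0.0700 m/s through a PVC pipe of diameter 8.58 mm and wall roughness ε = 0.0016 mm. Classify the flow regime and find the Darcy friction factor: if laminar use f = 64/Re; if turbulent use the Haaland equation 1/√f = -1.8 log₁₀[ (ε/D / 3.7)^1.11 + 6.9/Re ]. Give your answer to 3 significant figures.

Re = ρVD/μ = 992·0.07·0.00858/0.000458 = 1301.
Re < 2300 → laminar, so f = 64/Re = 0.0492 (roughness is irrelevant in laminar flow).

f ≈ 0.0492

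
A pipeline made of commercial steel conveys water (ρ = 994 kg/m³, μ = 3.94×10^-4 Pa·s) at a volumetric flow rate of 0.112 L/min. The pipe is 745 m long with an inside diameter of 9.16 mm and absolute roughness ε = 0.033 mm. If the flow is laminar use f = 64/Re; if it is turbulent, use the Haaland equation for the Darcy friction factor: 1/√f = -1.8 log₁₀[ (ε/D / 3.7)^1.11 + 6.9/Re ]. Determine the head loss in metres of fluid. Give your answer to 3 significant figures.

Q = 0.112 L/min = 0.112/60000 = 1.867e-06 m³/s.
Cross-sectional area A = πD²/4 = π(0.00916)²/4 = 6.59e-05 m²; mean velocity V = Q/A = 1.867e-06/6.59e-05 = 0.02833 m/s.
Reynolds number Re = ρVD/μ = 994 · 0.02833 · 0.00916 / 0.000394 = 654.6.
Re < 2300 → laminar flow, so f = 64/Re = 64/654.6 = 0.09777 (the turbulent correlation is not needed).
Darcy-Weisbach: ΔP = f(L/D)(ρV²/2) = 0.09777·(745/0.00916)·(994·0.02833²/2) = 0.09777·8.133e+04·0.3988 = 3171 Pa.
Head loss h_f = ΔP/(ρg) = 3171/(994·9.81) = 0.325 m.

h_f ≈ 0.325 m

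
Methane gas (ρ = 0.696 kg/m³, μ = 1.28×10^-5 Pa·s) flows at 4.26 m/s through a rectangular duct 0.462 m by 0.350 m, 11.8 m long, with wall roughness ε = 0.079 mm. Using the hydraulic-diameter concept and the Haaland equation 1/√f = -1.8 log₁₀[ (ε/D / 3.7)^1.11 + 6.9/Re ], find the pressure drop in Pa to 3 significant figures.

ΔP ≈ 3.55 Pa

Hydraulic diameter D_h = 4A/P = 4·(0.462·0.35)/(2·(0.462+0.35)) = 0.6468/1.624 = 0.3983 m.
Re = ρVD_h/μ = 0.696·4.26·0.3983/1.28e-05 = 9.226e+04.
ε/D_h = 7.9e-05/0.3983 = 0.000198; Haaland gives 1/√f = -1.8 log₁₀[1.82e-05+7.48e-05] = 7.257, so f = 0.01899.
ΔP = f(L/D_h)(ρV²/2) = 0.01899·11.8/0.3983·6.315 = 3.553 Pa.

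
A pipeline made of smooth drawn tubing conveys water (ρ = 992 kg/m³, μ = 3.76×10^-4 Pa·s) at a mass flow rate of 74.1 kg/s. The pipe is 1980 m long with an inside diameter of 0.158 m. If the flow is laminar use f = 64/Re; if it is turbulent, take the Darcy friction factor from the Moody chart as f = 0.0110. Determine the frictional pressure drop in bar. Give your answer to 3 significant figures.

ΔP ≈ 9.92 bar

A = πD²/4 = π(0.158)²/4 = 0.01961 m²; mean velocity V = ṁ/(ρA) = 74.1/(992 · 0.01961) = 3.81 m/s.
Reynolds number Re = ρVD/μ = 992 · 3.81 · 0.158 / 0.000376 = 1.588e+06.
Re > 4000 → turbulent; use the Moody-chart value f = 0.0110.
Darcy-Weisbach: ΔP = f(L/D)(ρV²/2) = 0.011·(1980/0.158)·(992·3.81²/2) = 0.011·1.253e+04·7199 = 9.924e+05 Pa.
ΔP = 9.924e+05 Pa = 9.92 bar.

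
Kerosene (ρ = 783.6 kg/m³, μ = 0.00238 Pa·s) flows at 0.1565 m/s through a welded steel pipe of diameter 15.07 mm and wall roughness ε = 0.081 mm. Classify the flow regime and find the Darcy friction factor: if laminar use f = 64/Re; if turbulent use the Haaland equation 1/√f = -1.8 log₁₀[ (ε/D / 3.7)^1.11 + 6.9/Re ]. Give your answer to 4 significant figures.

Re = ρVD/μ = 783.6·0.1565·0.01507/0.00238 = 776.5.
Re < 2300 → laminar, so f = 64/Re = 0.08242 (roughness is irrelevant in laminar flow).

f ≈ 0.08242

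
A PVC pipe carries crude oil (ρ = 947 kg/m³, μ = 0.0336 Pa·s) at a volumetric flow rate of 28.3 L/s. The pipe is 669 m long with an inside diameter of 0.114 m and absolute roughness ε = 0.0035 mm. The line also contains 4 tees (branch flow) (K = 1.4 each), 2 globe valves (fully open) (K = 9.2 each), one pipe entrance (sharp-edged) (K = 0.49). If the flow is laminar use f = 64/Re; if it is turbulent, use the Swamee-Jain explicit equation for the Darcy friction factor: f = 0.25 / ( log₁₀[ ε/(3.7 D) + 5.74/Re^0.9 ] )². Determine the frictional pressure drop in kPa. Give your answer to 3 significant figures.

ΔP ≈ 773 kPa

Q = 28.3 L/s = 28.3/1000 = 0.0283 m³/s.
Cross-sectional area A = πD²/4 = π(0.114)²/4 = 0.01021 m²; mean velocity V = Q/A = 0.0283/0.01021 = 2.773 m/s.
Reynolds number Re = ρVD/μ = 947 · 2.773 · 0.114 / 0.0336 = 8908.
Re > 4000 → turbulent. Relative roughness ε/D = 3.5e-06/0.114 = 3.07e-05. Swamee-Jain: f = 0.25/(log₁₀[3.07e-05/3.7 + 5.74/8908^0.9])² = 0.25/(log₁₀[8.3e-06 + 0.0016])² = 0.25/(-2.794)² = 0.03203.
Total minor-loss coefficient ΣK = 4·1.4 + 2·9.2 + 1·0.49 = 24.5.
ΔP = [f·L/D + ΣK]·(ρV²/2) = [0.03203·669/0.114 + 24.5]·(947·2.773²/2) = [188 + 24.5]·3640 = 7.734e+05 Pa.
ΔP = 7.734e+05 Pa = 773 kPa.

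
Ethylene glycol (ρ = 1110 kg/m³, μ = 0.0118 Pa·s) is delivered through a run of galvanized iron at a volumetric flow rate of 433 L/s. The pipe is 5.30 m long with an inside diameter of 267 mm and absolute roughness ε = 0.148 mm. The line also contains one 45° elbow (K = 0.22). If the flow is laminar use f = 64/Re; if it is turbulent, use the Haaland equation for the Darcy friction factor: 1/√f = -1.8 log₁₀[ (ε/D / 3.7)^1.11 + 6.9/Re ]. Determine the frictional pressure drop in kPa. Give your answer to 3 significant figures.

Q = 433 L/s = 433/1000 = 0.433 m³/s.
Cross-sectional area A = πD²/4 = π(0.267)²/4 = 0.05599 m²; mean velocity V = Q/A = 0.433/0.05599 = 7.733 m/s.
Reynolds number Re = ρVD/μ = 1110 · 7.733 · 0.267 / 0.0118 = 1.942e+05.
Re > 4000 → turbulent. Relative roughness ε/D = 0.000148/0.267 = 0.000554. Haaland: 1/√f = -1.8 log₁₀[(0.000554/3.7)^1.11 + 6.9/1.942e+05] = -1.8 log₁₀[5.69e-05 + 3.55e-05] = 7.262, so f = 0.01896.
Total minor-loss coefficient ΣK = 1·0.22 = 0.22.
ΔP = [f·L/D + ΣK]·(ρV²/2) = [0.01896·5.3/0.267 + 0.22]·(1110·7.733²/2) = [0.3764 + 0.22]·3.319e+04 = 1.98e+04 Pa.
ΔP = 1.98e+04 Pa = 19.8 kPa.

ΔP ≈ 19.8 kPa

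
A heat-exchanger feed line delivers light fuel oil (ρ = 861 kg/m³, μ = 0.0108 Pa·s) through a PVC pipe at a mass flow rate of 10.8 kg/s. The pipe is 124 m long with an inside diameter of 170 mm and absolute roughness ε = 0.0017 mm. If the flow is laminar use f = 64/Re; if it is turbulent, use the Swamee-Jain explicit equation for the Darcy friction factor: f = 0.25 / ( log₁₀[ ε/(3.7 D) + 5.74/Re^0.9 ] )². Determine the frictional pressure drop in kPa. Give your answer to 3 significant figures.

ΔP ≈ 3.22 kPa

A = πD²/4 = π(0.17)²/4 = 0.0227 m²; mean velocity V = ṁ/(ρA) = 10.8/(861 · 0.0227) = 0.5526 m/s.
Reynolds number Re = ρVD/μ = 861 · 0.5526 · 0.17 / 0.0108 = 7490.
Re > 4000 → turbulent. Relative roughness ε/D = 1.7e-06/0.17 = 1e-05. Swamee-Jain: f = 0.25/(log₁₀[1e-05/3.7 + 5.74/7490^0.9])² = 0.25/(log₁₀[2.7e-06 + 0.00187])² = 0.25/(-2.727)² = 0.03361.
Darcy-Weisbach: ΔP = f(L/D)(ρV²/2) = 0.03361·(124/0.17)·(861·0.5526²/2) = 0.03361·729.4·131.5 = 3223 Pa.
ΔP = 3223 Pa = 3.22 kPa.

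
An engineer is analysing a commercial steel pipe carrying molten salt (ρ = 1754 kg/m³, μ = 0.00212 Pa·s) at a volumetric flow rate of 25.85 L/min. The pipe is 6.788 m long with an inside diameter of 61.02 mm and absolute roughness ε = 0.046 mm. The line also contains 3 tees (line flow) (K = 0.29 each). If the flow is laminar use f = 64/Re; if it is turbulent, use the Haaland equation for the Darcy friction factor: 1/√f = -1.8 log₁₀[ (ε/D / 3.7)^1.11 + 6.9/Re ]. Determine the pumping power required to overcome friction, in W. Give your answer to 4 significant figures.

Q = 25.85 L/min = 25.85/60000 = 0.0004308 m³/s.
Cross-sectional area A = πD²/4 = π(0.06102)²/4 = 0.002924 m²; mean velocity V = Q/A = 0.0004308/0.002924 = 0.1473 m/s.
Reynolds number Re = ρVD/μ = 1754 · 0.1473 · 0.06102 / 0.00212 = 7438.
Re > 4000 → turbulent. Relative roughness ε/D = 4.6e-05/0.06102 = 0.000754. Haaland: 1/√f = -1.8 log₁₀[(0.000754/3.7)^1.11 + 6.9/7438] = -1.8 log₁₀[8e-05 + 0.000928] = 5.394, so f = 0.03437.
Total minor-loss coefficient ΣK = 3·0.29 = 0.87.
ΔP = [f·L/D + ΣK]·(ρV²/2) = [0.03437·6.788/0.06102 + 0.87]·(1754·0.1473²/2) = [3.823 + 0.87]·19.03 = 89.34 Pa.
Pumping power P = QΔP = 0.0004308·89.34 = 0.038490 W = 0.03849 W.

P ≈ 0.03849 W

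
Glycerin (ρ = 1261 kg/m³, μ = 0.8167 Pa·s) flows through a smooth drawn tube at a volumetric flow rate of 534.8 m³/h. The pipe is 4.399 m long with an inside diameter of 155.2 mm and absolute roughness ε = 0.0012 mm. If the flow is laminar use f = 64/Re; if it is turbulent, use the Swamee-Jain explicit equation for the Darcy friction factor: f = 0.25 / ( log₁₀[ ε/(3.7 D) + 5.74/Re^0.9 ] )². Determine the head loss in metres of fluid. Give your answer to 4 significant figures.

h_f ≈ 3.030 m

Q = 534.8 m³/h = 534.8/3600 = 0.1486 m³/s.
Cross-sectional area A = πD²/4 = π(0.1552)²/4 = 0.01892 m²; mean velocity V = Q/A = 0.1486/0.01892 = 7.853 m/s.
Reynolds number Re = ρVD/μ = 1261 · 7.853 · 0.1552 / 0.817 = 1882.
Re < 2300 → laminar flow, so f = 64/Re = 64/1882 = 0.03401 (the turbulent correlation is not needed).
Darcy-Weisbach: ΔP = f(L/D)(ρV²/2) = 0.03401·(4.399/0.1552)·(1261·7.853²/2) = 0.03401·28.34·3.888e+04 = 3.748e+04 Pa.
Head loss h_f = ΔP/(ρg) = 3.748e+04/(1261·9.81) = 3.030 m.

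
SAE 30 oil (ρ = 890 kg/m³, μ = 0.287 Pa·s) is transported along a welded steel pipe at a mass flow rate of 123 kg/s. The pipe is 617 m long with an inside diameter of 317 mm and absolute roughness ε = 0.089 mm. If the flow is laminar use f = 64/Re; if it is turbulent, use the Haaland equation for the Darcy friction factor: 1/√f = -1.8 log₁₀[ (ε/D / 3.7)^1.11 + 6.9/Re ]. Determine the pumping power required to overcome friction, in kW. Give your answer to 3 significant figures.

A = πD²/4 = π(0.317)²/4 = 0.07892 m²; mean velocity V = ṁ/(ρA) = 123/(890 · 0.07892) = 1.751 m/s.
Reynolds number Re = ρVD/μ = 890 · 1.751 · 0.317 / 0.287 = 1721.
Re < 2300 → laminar flow, so f = 64/Re = 64/1721 = 0.03718 (the turbulent correlation is not needed).
Darcy-Weisbach: ΔP = f(L/D)(ρV²/2) = 0.03718·(617/0.317)·(890·1.751²/2) = 0.03718·1946·1364 = 9.874e+04 Pa.
Q = ṁ/ρ = 123/890 = 0.1382 m³/s.
Pumping power P = QΔP = 0.1382·9.874e+04 = 13650 W = 13.6 kW.

P ≈ 13.6 kW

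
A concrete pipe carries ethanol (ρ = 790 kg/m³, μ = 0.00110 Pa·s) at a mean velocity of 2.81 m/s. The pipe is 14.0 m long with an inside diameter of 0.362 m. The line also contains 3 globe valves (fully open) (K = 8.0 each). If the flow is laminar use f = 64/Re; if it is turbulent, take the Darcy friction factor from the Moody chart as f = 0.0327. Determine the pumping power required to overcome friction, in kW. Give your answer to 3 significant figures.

Reynolds number Re = ρVD/μ = 790 · 2.81 · 0.362 / 0.0011 = 7.305e+05.
Re > 4000 → turbulent; use the Moody-chart value f = 0.0327.
Total minor-loss coefficient ΣK = 3·8 = 24.
ΔP = [f·L/D + ΣK]·(ρV²/2) = [0.0327·14/0.362 + 24]·(790·2.81²/2) = [1.265 + 24]·3119 = 7.88e+04 Pa.
Q = V·A = 2.81·0.1029 = 0.2892 m³/s.
Pumping power P = QΔP = 0.2892·7.88e+04 = 22790 W = 22.8 kW.

P ≈ 22.8 kW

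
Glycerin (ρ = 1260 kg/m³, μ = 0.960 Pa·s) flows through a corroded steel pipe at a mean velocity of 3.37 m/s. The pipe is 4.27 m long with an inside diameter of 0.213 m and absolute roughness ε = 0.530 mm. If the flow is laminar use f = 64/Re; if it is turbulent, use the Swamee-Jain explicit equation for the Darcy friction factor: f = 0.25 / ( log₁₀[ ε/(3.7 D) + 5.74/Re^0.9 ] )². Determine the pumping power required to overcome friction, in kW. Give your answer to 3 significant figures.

Reynolds number Re = ρVD/μ = 1260 · 3.37 · 0.213 / 0.96 = 942.1.
Re < 2300 → laminar flow, so f = 64/Re = 64/942.1 = 0.06793 (the turbulent correlation is not needed).
Darcy-Weisbach: ΔP = f(L/D)(ρV²/2) = 0.06793·(4.27/0.213)·(1260·3.37²/2) = 0.06793·20.05·7155 = 9744 Pa.
Q = V·A = 3.37·0.03563 = 0.1201 m³/s.
Pumping power P = QΔP = 0.1201·9744 = 1170 W = 1.17 kW.

P ≈ 1.17 kW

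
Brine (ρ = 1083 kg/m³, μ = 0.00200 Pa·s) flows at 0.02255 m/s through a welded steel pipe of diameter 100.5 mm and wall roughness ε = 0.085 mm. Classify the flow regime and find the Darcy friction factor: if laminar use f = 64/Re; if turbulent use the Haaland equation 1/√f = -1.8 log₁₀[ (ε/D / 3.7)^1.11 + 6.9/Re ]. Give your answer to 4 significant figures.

Re = ρVD/μ = 1083·0.02255·0.1005/0.002 = 1227.
Re < 2300 → laminar, so f = 64/Re = 0.05215 (roughness is irrelevant in laminar flow).

f ≈ 0.05215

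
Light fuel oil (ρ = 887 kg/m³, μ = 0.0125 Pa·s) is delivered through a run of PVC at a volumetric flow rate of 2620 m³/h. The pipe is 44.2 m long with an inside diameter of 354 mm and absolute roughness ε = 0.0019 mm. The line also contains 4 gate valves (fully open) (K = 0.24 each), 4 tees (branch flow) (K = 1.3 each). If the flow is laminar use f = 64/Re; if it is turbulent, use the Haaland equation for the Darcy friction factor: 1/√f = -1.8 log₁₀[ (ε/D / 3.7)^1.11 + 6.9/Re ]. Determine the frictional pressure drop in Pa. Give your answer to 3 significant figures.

ΔP ≈ 197000 Pa

Q = 2620 m³/h = 2620/3600 = 0.7278 m³/s.
Cross-sectional area A = πD²/4 = π(0.354)²/4 = 0.09842 m²; mean velocity V = Q/A = 0.7278/0.09842 = 7.394 m/s.
Reynolds number Re = ρVD/μ = 887 · 7.394 · 0.354 / 0.0125 = 1.857e+05.
Re > 4000 → turbulent. Relative roughness ε/D = 1.9e-06/0.354 = 5.37e-06. Haaland: 1/√f = -1.8 log₁₀[(5.37e-06/3.7)^1.11 + 6.9/1.857e+05] = -1.8 log₁₀[3.31e-07 + 3.71e-05] = 7.967, so f = 0.01575.
Total minor-loss coefficient ΣK = 4·0.24 + 4·1.3 = 6.16.
ΔP = [f·L/D + ΣK]·(ρV²/2) = [0.01575·44.2/0.354 + 6.16]·(887·7.394²/2) = [1.967 + 6.16]·2.425e+04 = 1.971e+05 Pa.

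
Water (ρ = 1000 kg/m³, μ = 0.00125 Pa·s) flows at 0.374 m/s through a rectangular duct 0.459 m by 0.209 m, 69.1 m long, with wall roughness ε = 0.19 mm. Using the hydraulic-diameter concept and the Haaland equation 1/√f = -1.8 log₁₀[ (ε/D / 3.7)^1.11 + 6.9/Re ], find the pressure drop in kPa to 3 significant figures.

Hydraulic diameter D_h = 4A/P = 4·(0.459·0.209)/(2·(0.459+0.209)) = 0.3837/1.336 = 0.2872 m.
Re = ρVD_h/μ = 1000·0.374·0.2872/0.00125 = 8.594e+04.
ε/D_h = 0.00019/0.2872 = 0.000662; Haaland gives 1/√f = -1.8 log₁₀[6.92e-05+8.03e-05] = 6.886, so f = 0.02109.
ΔP = f(L/D_h)(ρV²/2) = 0.02109·69.1/0.2872·69.94 = 354.9 Pa.
ΔP = 0.355 kPa.

ΔP ≈ 0.355 kPa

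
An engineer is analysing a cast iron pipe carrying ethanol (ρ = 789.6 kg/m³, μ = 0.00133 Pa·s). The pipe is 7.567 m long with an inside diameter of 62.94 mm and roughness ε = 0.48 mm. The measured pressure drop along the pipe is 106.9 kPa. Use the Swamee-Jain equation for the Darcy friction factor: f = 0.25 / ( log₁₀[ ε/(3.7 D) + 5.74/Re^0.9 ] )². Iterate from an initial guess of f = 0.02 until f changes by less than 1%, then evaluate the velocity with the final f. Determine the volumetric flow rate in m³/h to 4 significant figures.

Q ≈ 89.82 m³/h

Rearranging Darcy-Weisbach: V = √(2·ΔP·D/(f·L·ρ)). With ε/D = 0.00048/0.06294 = 0.00763, iterate starting from f = 0.02:
  f = 0.02 → V = √(2·1.069e+05·0.06294/(0.02·7.567·789.6)) = 10.61 m/s; Re = ρVD/μ = 3.965e+05; f → 0.03494
  f = 0.03494 → V = 8.029 m/s; Re = 3e+05; f → 0.03502
Converged (Δf/f < 1%). With the final f = 0.03502: V = √(2·1.069e+05·0.06294/(0.03502·7.567·789.6)) = 8.02 m/s.
Q = V·A = 8.02·(π/4·0.06294²) = 0.02495 m³/s = 89.82 m³/h.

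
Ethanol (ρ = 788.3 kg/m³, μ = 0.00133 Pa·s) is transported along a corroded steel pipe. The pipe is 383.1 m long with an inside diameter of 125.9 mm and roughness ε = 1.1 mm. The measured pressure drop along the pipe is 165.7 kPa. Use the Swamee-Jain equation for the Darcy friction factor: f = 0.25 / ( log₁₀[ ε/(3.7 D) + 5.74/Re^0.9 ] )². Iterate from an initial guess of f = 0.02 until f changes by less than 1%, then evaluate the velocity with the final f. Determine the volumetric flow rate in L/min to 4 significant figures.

Rearranging Darcy-Weisbach: V = √(2·ΔP·D/(f·L·ρ)). With ε/D = 0.0011/0.1259 = 0.00874, iterate starting from f = 0.02:
  f = 0.02 → V = √(2·1.657e+05·0.1259/(0.02·383.1·788.3)) = 2.628 m/s; Re = ρVD/μ = 1.961e+05; f → 0.03673
  f = 0.03673 → V = 1.94 m/s; Re = 1.447e+05; f → 0.03688
Converged (Δf/f < 1%). With the final f = 0.03688: V = √(2·1.657e+05·0.1259/(0.03688·383.1·788.3)) = 1.935 m/s.
Q = V·A = 1.935·(π/4·0.1259²) = 0.02409 m³/s = 1446 L/min.

Q ≈ 1446 L/min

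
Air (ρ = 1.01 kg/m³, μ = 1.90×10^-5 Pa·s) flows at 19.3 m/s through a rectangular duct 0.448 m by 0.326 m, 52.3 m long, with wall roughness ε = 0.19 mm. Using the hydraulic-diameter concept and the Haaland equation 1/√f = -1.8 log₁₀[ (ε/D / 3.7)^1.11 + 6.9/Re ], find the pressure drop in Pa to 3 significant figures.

Hydraulic diameter D_h = 4A/P = 4·(0.448·0.326)/(2·(0.448+0.326)) = 0.5842/1.548 = 0.3774 m.
Re = ρVD_h/μ = 1.01·19.3·0.3774/1.9e-05 = 3.872e+05.
ε/D_h = 0.00019/0.3774 = 0.000503; Haaland gives 1/√f = -1.8 log₁₀[5.11e-05+1.78e-05] = 7.491, so f = 0.01782.
ΔP = f(L/D_h)(ρV²/2) = 0.01782·52.3/0.3774·188.1 = 464.6 Pa.

ΔP ≈ 465 Pa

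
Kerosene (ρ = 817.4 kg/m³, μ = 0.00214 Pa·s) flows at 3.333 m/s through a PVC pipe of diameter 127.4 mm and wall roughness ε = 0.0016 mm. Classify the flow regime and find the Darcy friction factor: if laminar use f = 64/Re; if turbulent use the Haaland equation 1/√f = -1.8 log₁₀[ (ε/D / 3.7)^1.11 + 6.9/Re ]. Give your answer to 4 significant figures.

f ≈ 0.01622

Re = ρVD/μ = 817.4·3.333·0.1274/0.00214 = 1.622e+05.
Re > 4000 → turbulent. ε/D = 1.6e-06/0.1274 = 1.26e-05; Haaland: 1/√f = -1.8 log₁₀[8.49e-07 + 4.25e-05] = 7.853, so f = 0.01622.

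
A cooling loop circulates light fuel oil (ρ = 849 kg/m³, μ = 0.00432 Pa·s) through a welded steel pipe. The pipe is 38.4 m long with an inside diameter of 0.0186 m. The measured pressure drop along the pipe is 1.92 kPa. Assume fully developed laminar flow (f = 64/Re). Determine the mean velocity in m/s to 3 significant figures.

For laminar flow, f = 64/Re with Re = ρVD/μ, so Darcy-Weisbach reduces to ΔP = 32μLV/D². Solving for V: V = ΔP·D²/(32μL) = 1920·(0.0186)²/(32·0.00432·38.4) = 0.1251 m/s.
Check: Re = ρVD/μ = 849·0.1251·0.0186/0.00432 = 457.4 < 2300, so the laminar assumption holds.

V ≈ 0.125 m/s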